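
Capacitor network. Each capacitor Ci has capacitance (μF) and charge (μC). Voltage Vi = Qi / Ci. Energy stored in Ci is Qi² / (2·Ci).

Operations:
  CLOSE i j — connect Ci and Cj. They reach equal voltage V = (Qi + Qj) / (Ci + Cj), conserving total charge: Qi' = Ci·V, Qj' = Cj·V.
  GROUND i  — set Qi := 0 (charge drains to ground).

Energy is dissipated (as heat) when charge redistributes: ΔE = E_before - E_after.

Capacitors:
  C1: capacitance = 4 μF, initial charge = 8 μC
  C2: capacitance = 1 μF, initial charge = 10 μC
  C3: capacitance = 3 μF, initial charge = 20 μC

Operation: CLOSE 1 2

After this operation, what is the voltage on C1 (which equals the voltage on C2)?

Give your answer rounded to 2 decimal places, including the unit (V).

Answer: 3.60 V

Derivation:
Initial: C1(4μF, Q=8μC, V=2.00V), C2(1μF, Q=10μC, V=10.00V), C3(3μF, Q=20μC, V=6.67V)
Op 1: CLOSE 1-2: Q_total=18.00, C_total=5.00, V=3.60; Q1=14.40, Q2=3.60; dissipated=25.600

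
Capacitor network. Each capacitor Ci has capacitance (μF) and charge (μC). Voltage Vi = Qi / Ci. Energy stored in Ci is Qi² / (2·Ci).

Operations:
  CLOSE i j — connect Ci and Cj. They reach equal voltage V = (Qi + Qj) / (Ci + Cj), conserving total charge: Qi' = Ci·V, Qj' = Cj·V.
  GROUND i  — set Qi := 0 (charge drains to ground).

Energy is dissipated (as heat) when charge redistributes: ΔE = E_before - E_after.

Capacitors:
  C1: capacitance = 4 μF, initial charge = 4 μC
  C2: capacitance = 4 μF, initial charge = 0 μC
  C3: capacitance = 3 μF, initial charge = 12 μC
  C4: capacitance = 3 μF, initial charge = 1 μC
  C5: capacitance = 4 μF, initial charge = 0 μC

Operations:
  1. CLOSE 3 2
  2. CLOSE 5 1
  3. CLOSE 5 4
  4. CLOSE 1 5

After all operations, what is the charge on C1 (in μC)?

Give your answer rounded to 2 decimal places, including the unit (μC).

Answer: 1.86 μC

Derivation:
Initial: C1(4μF, Q=4μC, V=1.00V), C2(4μF, Q=0μC, V=0.00V), C3(3μF, Q=12μC, V=4.00V), C4(3μF, Q=1μC, V=0.33V), C5(4μF, Q=0μC, V=0.00V)
Op 1: CLOSE 3-2: Q_total=12.00, C_total=7.00, V=1.71; Q3=5.14, Q2=6.86; dissipated=13.714
Op 2: CLOSE 5-1: Q_total=4.00, C_total=8.00, V=0.50; Q5=2.00, Q1=2.00; dissipated=1.000
Op 3: CLOSE 5-4: Q_total=3.00, C_total=7.00, V=0.43; Q5=1.71, Q4=1.29; dissipated=0.024
Op 4: CLOSE 1-5: Q_total=3.71, C_total=8.00, V=0.46; Q1=1.86, Q5=1.86; dissipated=0.005
Final charges: Q1=1.86, Q2=6.86, Q3=5.14, Q4=1.29, Q5=1.86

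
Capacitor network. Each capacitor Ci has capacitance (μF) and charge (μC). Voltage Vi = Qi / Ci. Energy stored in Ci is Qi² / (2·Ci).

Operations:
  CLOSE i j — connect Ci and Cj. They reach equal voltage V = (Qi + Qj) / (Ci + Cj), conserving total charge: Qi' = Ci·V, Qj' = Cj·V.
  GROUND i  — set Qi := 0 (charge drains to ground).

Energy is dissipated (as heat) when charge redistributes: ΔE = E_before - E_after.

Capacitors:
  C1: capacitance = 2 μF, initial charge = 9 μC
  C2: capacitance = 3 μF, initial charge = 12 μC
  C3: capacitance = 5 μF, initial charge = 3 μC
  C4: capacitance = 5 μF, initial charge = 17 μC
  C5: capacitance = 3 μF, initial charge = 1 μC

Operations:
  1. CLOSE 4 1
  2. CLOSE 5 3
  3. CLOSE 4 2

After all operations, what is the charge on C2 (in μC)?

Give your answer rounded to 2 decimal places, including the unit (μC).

Answer: 11.46 μC

Derivation:
Initial: C1(2μF, Q=9μC, V=4.50V), C2(3μF, Q=12μC, V=4.00V), C3(5μF, Q=3μC, V=0.60V), C4(5μF, Q=17μC, V=3.40V), C5(3μF, Q=1μC, V=0.33V)
Op 1: CLOSE 4-1: Q_total=26.00, C_total=7.00, V=3.71; Q4=18.57, Q1=7.43; dissipated=0.864
Op 2: CLOSE 5-3: Q_total=4.00, C_total=8.00, V=0.50; Q5=1.50, Q3=2.50; dissipated=0.067
Op 3: CLOSE 4-2: Q_total=30.57, C_total=8.00, V=3.82; Q4=19.11, Q2=11.46; dissipated=0.077
Final charges: Q1=7.43, Q2=11.46, Q3=2.50, Q4=19.11, Q5=1.50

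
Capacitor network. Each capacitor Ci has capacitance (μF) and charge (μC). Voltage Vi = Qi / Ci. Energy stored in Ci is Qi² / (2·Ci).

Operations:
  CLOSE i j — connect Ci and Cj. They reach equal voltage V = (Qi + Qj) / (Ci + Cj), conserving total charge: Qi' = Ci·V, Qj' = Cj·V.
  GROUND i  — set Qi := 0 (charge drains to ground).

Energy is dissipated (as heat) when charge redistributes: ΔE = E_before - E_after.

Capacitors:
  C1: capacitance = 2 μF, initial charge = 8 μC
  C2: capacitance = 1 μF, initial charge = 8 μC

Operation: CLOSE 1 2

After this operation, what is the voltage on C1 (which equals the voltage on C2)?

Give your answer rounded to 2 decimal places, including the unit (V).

Initial: C1(2μF, Q=8μC, V=4.00V), C2(1μF, Q=8μC, V=8.00V)
Op 1: CLOSE 1-2: Q_total=16.00, C_total=3.00, V=5.33; Q1=10.67, Q2=5.33; dissipated=5.333

Answer: 5.33 V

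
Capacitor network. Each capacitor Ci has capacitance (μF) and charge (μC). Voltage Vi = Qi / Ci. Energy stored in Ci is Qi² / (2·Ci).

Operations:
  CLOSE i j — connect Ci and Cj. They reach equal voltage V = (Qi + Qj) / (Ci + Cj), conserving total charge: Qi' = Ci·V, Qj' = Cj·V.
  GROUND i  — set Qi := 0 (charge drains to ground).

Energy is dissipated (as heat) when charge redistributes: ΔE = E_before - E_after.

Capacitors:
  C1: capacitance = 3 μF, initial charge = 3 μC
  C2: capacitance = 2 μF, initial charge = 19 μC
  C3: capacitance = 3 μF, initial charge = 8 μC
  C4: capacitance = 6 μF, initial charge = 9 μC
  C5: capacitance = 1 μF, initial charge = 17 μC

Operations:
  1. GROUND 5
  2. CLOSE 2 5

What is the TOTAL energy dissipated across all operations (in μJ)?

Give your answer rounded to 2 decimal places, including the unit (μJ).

Initial: C1(3μF, Q=3μC, V=1.00V), C2(2μF, Q=19μC, V=9.50V), C3(3μF, Q=8μC, V=2.67V), C4(6μF, Q=9μC, V=1.50V), C5(1μF, Q=17μC, V=17.00V)
Op 1: GROUND 5: Q5=0; energy lost=144.500
Op 2: CLOSE 2-5: Q_total=19.00, C_total=3.00, V=6.33; Q2=12.67, Q5=6.33; dissipated=30.083
Total dissipated: 174.583 μJ

Answer: 174.58 μJ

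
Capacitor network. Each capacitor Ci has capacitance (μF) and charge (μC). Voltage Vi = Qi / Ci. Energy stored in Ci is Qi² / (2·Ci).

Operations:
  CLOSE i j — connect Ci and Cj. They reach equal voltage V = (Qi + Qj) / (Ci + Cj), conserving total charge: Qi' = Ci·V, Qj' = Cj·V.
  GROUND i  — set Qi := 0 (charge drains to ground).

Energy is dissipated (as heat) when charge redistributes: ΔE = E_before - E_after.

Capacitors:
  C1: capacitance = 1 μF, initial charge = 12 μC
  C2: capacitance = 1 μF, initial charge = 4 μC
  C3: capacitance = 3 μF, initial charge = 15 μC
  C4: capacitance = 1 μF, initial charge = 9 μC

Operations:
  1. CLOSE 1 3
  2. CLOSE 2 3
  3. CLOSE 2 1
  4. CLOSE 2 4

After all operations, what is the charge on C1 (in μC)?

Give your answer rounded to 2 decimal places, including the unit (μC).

Initial: C1(1μF, Q=12μC, V=12.00V), C2(1μF, Q=4μC, V=4.00V), C3(3μF, Q=15μC, V=5.00V), C4(1μF, Q=9μC, V=9.00V)
Op 1: CLOSE 1-3: Q_total=27.00, C_total=4.00, V=6.75; Q1=6.75, Q3=20.25; dissipated=18.375
Op 2: CLOSE 2-3: Q_total=24.25, C_total=4.00, V=6.06; Q2=6.06, Q3=18.19; dissipated=2.836
Op 3: CLOSE 2-1: Q_total=12.81, C_total=2.00, V=6.41; Q2=6.41, Q1=6.41; dissipated=0.118
Op 4: CLOSE 2-4: Q_total=15.41, C_total=2.00, V=7.70; Q2=7.70, Q4=7.70; dissipated=1.682
Final charges: Q1=6.41, Q2=7.70, Q3=18.19, Q4=7.70

Answer: 6.41 μC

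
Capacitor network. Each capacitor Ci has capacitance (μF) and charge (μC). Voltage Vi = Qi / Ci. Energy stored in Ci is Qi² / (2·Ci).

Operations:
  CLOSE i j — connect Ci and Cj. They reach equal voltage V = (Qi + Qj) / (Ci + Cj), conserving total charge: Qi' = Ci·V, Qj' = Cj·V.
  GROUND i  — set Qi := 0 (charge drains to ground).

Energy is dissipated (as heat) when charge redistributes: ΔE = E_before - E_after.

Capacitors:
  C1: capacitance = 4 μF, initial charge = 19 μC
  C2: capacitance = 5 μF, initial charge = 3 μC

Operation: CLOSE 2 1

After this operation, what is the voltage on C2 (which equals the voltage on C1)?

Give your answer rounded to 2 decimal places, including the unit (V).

Initial: C1(4μF, Q=19μC, V=4.75V), C2(5μF, Q=3μC, V=0.60V)
Op 1: CLOSE 2-1: Q_total=22.00, C_total=9.00, V=2.44; Q2=12.22, Q1=9.78; dissipated=19.136

Answer: 2.44 V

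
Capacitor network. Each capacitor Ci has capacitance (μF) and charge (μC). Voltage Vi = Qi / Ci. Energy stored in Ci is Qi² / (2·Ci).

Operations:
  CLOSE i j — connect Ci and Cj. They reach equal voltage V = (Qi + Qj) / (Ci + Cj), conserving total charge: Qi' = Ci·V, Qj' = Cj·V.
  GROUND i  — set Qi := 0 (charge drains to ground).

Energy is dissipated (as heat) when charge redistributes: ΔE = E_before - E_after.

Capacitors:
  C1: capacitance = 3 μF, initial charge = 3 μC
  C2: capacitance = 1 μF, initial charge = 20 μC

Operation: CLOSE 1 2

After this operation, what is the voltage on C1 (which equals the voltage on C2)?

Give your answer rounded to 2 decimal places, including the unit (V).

Answer: 5.75 V

Derivation:
Initial: C1(3μF, Q=3μC, V=1.00V), C2(1μF, Q=20μC, V=20.00V)
Op 1: CLOSE 1-2: Q_total=23.00, C_total=4.00, V=5.75; Q1=17.25, Q2=5.75; dissipated=135.375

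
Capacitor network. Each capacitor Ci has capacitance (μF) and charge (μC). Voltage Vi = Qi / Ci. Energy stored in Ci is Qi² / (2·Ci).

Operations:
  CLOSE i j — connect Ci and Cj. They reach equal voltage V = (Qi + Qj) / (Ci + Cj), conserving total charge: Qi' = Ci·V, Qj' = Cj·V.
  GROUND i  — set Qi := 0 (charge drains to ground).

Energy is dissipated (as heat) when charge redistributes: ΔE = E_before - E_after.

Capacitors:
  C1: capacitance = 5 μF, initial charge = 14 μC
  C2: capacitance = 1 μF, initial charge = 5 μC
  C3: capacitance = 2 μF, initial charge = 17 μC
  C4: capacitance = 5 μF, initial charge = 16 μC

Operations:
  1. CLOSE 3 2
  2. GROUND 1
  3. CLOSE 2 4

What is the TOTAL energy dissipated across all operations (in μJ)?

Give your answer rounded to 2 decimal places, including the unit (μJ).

Initial: C1(5μF, Q=14μC, V=2.80V), C2(1μF, Q=5μC, V=5.00V), C3(2μF, Q=17μC, V=8.50V), C4(5μF, Q=16μC, V=3.20V)
Op 1: CLOSE 3-2: Q_total=22.00, C_total=3.00, V=7.33; Q3=14.67, Q2=7.33; dissipated=4.083
Op 2: GROUND 1: Q1=0; energy lost=19.600
Op 3: CLOSE 2-4: Q_total=23.33, C_total=6.00, V=3.89; Q2=3.89, Q4=19.44; dissipated=7.119
Total dissipated: 30.802 μJ

Answer: 30.80 μJ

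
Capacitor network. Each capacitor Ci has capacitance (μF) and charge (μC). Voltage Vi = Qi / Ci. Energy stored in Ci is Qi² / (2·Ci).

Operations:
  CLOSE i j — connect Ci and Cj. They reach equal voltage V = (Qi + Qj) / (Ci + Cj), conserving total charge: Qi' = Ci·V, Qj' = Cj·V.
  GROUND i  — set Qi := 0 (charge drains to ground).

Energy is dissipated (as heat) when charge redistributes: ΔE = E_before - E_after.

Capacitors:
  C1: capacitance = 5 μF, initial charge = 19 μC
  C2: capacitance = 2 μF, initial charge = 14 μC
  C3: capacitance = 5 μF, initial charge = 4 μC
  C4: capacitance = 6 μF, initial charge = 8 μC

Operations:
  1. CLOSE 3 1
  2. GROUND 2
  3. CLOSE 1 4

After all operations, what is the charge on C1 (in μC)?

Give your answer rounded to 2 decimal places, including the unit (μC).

Answer: 8.86 μC

Derivation:
Initial: C1(5μF, Q=19μC, V=3.80V), C2(2μF, Q=14μC, V=7.00V), C3(5μF, Q=4μC, V=0.80V), C4(6μF, Q=8μC, V=1.33V)
Op 1: CLOSE 3-1: Q_total=23.00, C_total=10.00, V=2.30; Q3=11.50, Q1=11.50; dissipated=11.250
Op 2: GROUND 2: Q2=0; energy lost=49.000
Op 3: CLOSE 1-4: Q_total=19.50, C_total=11.00, V=1.77; Q1=8.86, Q4=10.64; dissipated=1.274
Final charges: Q1=8.86, Q2=0.00, Q3=11.50, Q4=10.64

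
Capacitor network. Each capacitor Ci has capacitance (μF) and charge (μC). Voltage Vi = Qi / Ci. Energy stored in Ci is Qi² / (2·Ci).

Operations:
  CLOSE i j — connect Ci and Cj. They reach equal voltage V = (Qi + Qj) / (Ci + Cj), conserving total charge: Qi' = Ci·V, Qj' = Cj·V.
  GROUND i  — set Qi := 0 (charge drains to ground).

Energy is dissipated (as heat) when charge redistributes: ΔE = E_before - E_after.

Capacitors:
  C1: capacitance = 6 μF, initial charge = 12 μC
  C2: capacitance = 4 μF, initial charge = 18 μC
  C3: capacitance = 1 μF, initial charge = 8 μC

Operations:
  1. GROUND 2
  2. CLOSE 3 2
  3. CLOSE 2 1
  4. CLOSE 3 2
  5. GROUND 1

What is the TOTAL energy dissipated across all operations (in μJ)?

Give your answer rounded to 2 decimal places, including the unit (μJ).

Answer: 76.47 μJ

Derivation:
Initial: C1(6μF, Q=12μC, V=2.00V), C2(4μF, Q=18μC, V=4.50V), C3(1μF, Q=8μC, V=8.00V)
Op 1: GROUND 2: Q2=0; energy lost=40.500
Op 2: CLOSE 3-2: Q_total=8.00, C_total=5.00, V=1.60; Q3=1.60, Q2=6.40; dissipated=25.600
Op 3: CLOSE 2-1: Q_total=18.40, C_total=10.00, V=1.84; Q2=7.36, Q1=11.04; dissipated=0.192
Op 4: CLOSE 3-2: Q_total=8.96, C_total=5.00, V=1.79; Q3=1.79, Q2=7.17; dissipated=0.023
Op 5: GROUND 1: Q1=0; energy lost=10.157
Total dissipated: 76.472 μJ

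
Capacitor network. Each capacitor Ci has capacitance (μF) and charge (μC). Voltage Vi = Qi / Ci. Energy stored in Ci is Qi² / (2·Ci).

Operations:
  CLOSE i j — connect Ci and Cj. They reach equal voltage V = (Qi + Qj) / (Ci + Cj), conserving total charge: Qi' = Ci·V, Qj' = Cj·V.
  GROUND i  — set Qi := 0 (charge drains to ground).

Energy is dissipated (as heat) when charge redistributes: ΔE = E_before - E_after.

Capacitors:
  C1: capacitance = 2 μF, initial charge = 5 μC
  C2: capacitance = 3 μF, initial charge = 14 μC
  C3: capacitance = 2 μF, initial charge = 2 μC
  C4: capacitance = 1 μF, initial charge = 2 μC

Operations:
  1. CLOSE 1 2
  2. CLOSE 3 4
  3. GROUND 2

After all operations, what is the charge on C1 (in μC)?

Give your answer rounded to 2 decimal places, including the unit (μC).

Initial: C1(2μF, Q=5μC, V=2.50V), C2(3μF, Q=14μC, V=4.67V), C3(2μF, Q=2μC, V=1.00V), C4(1μF, Q=2μC, V=2.00V)
Op 1: CLOSE 1-2: Q_total=19.00, C_total=5.00, V=3.80; Q1=7.60, Q2=11.40; dissipated=2.817
Op 2: CLOSE 3-4: Q_total=4.00, C_total=3.00, V=1.33; Q3=2.67, Q4=1.33; dissipated=0.333
Op 3: GROUND 2: Q2=0; energy lost=21.660
Final charges: Q1=7.60, Q2=0.00, Q3=2.67, Q4=1.33

Answer: 7.60 μC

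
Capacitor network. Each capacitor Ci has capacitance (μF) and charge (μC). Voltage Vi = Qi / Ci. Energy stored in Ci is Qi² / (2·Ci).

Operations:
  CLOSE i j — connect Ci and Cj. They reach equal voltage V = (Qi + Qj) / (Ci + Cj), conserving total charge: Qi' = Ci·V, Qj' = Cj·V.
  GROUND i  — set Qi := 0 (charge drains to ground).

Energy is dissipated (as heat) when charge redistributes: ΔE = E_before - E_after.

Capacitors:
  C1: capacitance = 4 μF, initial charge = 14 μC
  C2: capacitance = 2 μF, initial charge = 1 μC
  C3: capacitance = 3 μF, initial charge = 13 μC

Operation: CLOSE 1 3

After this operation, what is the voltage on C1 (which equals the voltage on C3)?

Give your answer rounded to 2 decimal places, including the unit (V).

Initial: C1(4μF, Q=14μC, V=3.50V), C2(2μF, Q=1μC, V=0.50V), C3(3μF, Q=13μC, V=4.33V)
Op 1: CLOSE 1-3: Q_total=27.00, C_total=7.00, V=3.86; Q1=15.43, Q3=11.57; dissipated=0.595

Answer: 3.86 V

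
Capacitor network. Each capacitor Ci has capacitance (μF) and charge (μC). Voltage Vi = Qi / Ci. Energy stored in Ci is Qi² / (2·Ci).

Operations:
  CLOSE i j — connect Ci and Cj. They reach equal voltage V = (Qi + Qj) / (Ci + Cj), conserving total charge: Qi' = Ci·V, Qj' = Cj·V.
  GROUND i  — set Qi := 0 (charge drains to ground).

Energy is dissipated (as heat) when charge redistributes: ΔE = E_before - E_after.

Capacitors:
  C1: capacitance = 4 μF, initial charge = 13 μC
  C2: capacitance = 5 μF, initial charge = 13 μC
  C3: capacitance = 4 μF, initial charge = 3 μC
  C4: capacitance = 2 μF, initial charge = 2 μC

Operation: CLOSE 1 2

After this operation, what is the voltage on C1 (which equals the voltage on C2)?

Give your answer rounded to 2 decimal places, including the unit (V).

Answer: 2.89 V

Derivation:
Initial: C1(4μF, Q=13μC, V=3.25V), C2(5μF, Q=13μC, V=2.60V), C3(4μF, Q=3μC, V=0.75V), C4(2μF, Q=2μC, V=1.00V)
Op 1: CLOSE 1-2: Q_total=26.00, C_total=9.00, V=2.89; Q1=11.56, Q2=14.44; dissipated=0.469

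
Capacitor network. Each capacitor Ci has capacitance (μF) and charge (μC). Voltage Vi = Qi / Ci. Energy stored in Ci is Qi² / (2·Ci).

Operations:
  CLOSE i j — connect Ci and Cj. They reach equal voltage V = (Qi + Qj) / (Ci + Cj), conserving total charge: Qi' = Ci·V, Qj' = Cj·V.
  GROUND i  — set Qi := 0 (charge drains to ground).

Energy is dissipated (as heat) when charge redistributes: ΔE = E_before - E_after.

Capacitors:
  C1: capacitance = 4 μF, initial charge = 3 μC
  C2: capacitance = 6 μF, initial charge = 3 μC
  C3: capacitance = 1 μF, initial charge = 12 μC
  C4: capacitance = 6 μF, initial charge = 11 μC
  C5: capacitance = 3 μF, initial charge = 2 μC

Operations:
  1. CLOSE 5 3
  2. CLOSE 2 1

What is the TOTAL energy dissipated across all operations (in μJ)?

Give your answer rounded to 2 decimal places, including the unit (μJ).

Initial: C1(4μF, Q=3μC, V=0.75V), C2(6μF, Q=3μC, V=0.50V), C3(1μF, Q=12μC, V=12.00V), C4(6μF, Q=11μC, V=1.83V), C5(3μF, Q=2μC, V=0.67V)
Op 1: CLOSE 5-3: Q_total=14.00, C_total=4.00, V=3.50; Q5=10.50, Q3=3.50; dissipated=48.167
Op 2: CLOSE 2-1: Q_total=6.00, C_total=10.00, V=0.60; Q2=3.60, Q1=2.40; dissipated=0.075
Total dissipated: 48.242 μJ

Answer: 48.24 μJ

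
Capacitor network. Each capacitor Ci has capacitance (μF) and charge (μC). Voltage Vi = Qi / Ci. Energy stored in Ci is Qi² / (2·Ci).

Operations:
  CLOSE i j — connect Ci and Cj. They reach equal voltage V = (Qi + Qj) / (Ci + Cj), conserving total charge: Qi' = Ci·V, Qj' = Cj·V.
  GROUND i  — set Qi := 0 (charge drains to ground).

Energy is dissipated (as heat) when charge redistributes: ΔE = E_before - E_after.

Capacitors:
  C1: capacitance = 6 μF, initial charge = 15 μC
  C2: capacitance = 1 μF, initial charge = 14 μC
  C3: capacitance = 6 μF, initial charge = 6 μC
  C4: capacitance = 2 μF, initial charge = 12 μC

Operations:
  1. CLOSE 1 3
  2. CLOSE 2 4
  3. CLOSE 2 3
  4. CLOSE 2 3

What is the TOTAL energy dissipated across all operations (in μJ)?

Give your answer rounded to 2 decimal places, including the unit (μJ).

Answer: 45.21 μJ

Derivation:
Initial: C1(6μF, Q=15μC, V=2.50V), C2(1μF, Q=14μC, V=14.00V), C3(6μF, Q=6μC, V=1.00V), C4(2μF, Q=12μC, V=6.00V)
Op 1: CLOSE 1-3: Q_total=21.00, C_total=12.00, V=1.75; Q1=10.50, Q3=10.50; dissipated=3.375
Op 2: CLOSE 2-4: Q_total=26.00, C_total=3.00, V=8.67; Q2=8.67, Q4=17.33; dissipated=21.333
Op 3: CLOSE 2-3: Q_total=19.17, C_total=7.00, V=2.74; Q2=2.74, Q3=16.43; dissipated=20.503
Op 4: CLOSE 2-3: Q_total=19.17, C_total=7.00, V=2.74; Q2=2.74, Q3=16.43; dissipated=0.000
Total dissipated: 45.211 μJ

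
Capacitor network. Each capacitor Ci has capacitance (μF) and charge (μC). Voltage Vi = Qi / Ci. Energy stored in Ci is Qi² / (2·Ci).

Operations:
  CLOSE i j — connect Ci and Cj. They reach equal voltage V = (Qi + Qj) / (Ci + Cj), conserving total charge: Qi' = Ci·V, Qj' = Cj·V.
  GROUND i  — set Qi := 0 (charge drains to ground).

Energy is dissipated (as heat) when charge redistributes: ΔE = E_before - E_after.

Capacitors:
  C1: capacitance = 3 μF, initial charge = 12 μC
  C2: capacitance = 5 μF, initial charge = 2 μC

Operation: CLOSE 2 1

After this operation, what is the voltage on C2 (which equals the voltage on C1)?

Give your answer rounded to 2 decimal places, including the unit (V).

Initial: C1(3μF, Q=12μC, V=4.00V), C2(5μF, Q=2μC, V=0.40V)
Op 1: CLOSE 2-1: Q_total=14.00, C_total=8.00, V=1.75; Q2=8.75, Q1=5.25; dissipated=12.150

Answer: 1.75 V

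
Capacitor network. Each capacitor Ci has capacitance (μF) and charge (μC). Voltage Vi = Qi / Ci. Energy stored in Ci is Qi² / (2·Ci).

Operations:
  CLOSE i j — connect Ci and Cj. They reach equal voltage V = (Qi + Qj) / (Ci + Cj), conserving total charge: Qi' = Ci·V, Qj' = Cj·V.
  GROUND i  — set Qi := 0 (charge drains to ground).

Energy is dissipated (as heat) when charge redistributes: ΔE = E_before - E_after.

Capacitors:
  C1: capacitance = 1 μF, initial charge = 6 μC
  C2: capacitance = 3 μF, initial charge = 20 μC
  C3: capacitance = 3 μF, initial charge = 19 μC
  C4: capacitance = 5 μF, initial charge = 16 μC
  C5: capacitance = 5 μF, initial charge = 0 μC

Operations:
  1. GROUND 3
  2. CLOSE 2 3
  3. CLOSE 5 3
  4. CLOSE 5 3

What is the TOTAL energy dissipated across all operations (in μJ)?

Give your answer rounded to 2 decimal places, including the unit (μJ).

Initial: C1(1μF, Q=6μC, V=6.00V), C2(3μF, Q=20μC, V=6.67V), C3(3μF, Q=19μC, V=6.33V), C4(5μF, Q=16μC, V=3.20V), C5(5μF, Q=0μC, V=0.00V)
Op 1: GROUND 3: Q3=0; energy lost=60.167
Op 2: CLOSE 2-3: Q_total=20.00, C_total=6.00, V=3.33; Q2=10.00, Q3=10.00; dissipated=33.333
Op 3: CLOSE 5-3: Q_total=10.00, C_total=8.00, V=1.25; Q5=6.25, Q3=3.75; dissipated=10.417
Op 4: CLOSE 5-3: Q_total=10.00, C_total=8.00, V=1.25; Q5=6.25, Q3=3.75; dissipated=0.000
Total dissipated: 103.917 μJ

Answer: 103.92 μJ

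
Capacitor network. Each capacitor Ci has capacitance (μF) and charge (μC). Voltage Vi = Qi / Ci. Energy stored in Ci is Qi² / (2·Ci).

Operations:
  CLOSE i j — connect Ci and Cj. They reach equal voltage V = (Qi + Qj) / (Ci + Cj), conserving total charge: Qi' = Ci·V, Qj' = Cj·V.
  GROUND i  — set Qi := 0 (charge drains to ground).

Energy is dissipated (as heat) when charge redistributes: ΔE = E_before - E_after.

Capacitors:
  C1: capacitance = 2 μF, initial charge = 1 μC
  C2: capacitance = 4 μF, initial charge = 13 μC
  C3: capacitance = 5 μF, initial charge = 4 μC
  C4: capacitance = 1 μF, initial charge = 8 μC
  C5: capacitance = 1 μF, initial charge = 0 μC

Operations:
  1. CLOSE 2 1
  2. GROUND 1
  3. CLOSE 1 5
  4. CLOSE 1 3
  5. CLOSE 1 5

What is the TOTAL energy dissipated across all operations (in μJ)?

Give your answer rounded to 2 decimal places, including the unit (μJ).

Answer: 11.05 μJ

Derivation:
Initial: C1(2μF, Q=1μC, V=0.50V), C2(4μF, Q=13μC, V=3.25V), C3(5μF, Q=4μC, V=0.80V), C4(1μF, Q=8μC, V=8.00V), C5(1μF, Q=0μC, V=0.00V)
Op 1: CLOSE 2-1: Q_total=14.00, C_total=6.00, V=2.33; Q2=9.33, Q1=4.67; dissipated=5.042
Op 2: GROUND 1: Q1=0; energy lost=5.444
Op 3: CLOSE 1-5: Q_total=0.00, C_total=3.00, V=0.00; Q1=0.00, Q5=0.00; dissipated=0.000
Op 4: CLOSE 1-3: Q_total=4.00, C_total=7.00, V=0.57; Q1=1.14, Q3=2.86; dissipated=0.457
Op 5: CLOSE 1-5: Q_total=1.14, C_total=3.00, V=0.38; Q1=0.76, Q5=0.38; dissipated=0.109
Total dissipated: 11.052 μJ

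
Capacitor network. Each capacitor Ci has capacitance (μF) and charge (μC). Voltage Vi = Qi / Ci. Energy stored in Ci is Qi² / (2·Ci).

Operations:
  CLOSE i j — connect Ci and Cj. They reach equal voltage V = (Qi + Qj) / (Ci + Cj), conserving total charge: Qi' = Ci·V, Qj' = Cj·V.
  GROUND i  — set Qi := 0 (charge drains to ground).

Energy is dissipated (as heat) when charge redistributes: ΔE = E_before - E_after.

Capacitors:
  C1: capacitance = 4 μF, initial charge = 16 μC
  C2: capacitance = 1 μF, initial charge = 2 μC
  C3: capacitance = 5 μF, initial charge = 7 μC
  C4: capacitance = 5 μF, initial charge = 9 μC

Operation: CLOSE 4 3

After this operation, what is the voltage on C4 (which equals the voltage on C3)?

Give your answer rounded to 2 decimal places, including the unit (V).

Initial: C1(4μF, Q=16μC, V=4.00V), C2(1μF, Q=2μC, V=2.00V), C3(5μF, Q=7μC, V=1.40V), C4(5μF, Q=9μC, V=1.80V)
Op 1: CLOSE 4-3: Q_total=16.00, C_total=10.00, V=1.60; Q4=8.00, Q3=8.00; dissipated=0.200

Answer: 1.60 V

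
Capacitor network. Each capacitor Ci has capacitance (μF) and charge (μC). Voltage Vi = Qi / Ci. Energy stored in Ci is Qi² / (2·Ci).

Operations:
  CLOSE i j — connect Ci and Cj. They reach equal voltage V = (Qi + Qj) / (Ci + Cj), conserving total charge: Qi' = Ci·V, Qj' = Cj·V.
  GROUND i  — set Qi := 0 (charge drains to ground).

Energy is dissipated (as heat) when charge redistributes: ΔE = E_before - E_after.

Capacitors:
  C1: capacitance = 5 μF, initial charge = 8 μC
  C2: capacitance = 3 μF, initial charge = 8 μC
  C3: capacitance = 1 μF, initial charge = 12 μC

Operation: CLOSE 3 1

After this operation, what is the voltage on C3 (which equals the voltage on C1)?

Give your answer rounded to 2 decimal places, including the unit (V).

Answer: 3.33 V

Derivation:
Initial: C1(5μF, Q=8μC, V=1.60V), C2(3μF, Q=8μC, V=2.67V), C3(1μF, Q=12μC, V=12.00V)
Op 1: CLOSE 3-1: Q_total=20.00, C_total=6.00, V=3.33; Q3=3.33, Q1=16.67; dissipated=45.067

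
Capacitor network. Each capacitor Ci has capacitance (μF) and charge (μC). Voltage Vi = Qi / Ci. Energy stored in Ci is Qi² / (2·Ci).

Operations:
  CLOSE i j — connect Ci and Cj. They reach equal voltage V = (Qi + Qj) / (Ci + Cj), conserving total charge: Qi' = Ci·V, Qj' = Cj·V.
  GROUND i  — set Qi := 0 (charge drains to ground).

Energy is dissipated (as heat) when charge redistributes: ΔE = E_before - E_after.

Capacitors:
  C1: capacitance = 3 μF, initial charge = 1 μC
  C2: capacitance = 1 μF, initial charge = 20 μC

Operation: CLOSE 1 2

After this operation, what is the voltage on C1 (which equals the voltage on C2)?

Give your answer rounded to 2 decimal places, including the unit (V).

Initial: C1(3μF, Q=1μC, V=0.33V), C2(1μF, Q=20μC, V=20.00V)
Op 1: CLOSE 1-2: Q_total=21.00, C_total=4.00, V=5.25; Q1=15.75, Q2=5.25; dissipated=145.042

Answer: 5.25 V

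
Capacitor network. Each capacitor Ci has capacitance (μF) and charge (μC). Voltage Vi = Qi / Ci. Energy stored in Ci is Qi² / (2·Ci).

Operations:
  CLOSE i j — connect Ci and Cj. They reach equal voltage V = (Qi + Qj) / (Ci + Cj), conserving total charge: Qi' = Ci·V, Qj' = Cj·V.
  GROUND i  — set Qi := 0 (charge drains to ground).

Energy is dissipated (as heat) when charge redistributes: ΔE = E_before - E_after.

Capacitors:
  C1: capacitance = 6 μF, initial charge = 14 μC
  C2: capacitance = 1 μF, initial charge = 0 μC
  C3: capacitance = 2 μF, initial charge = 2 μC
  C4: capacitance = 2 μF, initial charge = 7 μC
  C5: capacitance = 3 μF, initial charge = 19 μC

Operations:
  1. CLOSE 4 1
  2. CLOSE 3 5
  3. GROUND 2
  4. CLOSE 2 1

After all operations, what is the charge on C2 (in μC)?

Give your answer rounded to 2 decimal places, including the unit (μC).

Answer: 2.25 μC

Derivation:
Initial: C1(6μF, Q=14μC, V=2.33V), C2(1μF, Q=0μC, V=0.00V), C3(2μF, Q=2μC, V=1.00V), C4(2μF, Q=7μC, V=3.50V), C5(3μF, Q=19μC, V=6.33V)
Op 1: CLOSE 4-1: Q_total=21.00, C_total=8.00, V=2.62; Q4=5.25, Q1=15.75; dissipated=1.021
Op 2: CLOSE 3-5: Q_total=21.00, C_total=5.00, V=4.20; Q3=8.40, Q5=12.60; dissipated=17.067
Op 3: GROUND 2: Q2=0; energy lost=0.000
Op 4: CLOSE 2-1: Q_total=15.75, C_total=7.00, V=2.25; Q2=2.25, Q1=13.50; dissipated=2.953
Final charges: Q1=13.50, Q2=2.25, Q3=8.40, Q4=5.25, Q5=12.60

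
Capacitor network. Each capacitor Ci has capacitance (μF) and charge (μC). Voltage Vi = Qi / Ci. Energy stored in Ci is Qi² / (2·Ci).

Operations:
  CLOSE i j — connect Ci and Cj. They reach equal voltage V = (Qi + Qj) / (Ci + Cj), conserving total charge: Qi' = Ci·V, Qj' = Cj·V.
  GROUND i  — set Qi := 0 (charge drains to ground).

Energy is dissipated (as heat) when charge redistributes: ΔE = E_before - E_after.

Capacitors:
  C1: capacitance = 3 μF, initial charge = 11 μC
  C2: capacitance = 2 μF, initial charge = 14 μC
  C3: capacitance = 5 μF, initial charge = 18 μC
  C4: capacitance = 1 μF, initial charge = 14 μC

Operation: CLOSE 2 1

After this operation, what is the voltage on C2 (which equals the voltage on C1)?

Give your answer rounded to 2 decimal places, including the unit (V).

Answer: 5.00 V

Derivation:
Initial: C1(3μF, Q=11μC, V=3.67V), C2(2μF, Q=14μC, V=7.00V), C3(5μF, Q=18μC, V=3.60V), C4(1μF, Q=14μC, V=14.00V)
Op 1: CLOSE 2-1: Q_total=25.00, C_total=5.00, V=5.00; Q2=10.00, Q1=15.00; dissipated=6.667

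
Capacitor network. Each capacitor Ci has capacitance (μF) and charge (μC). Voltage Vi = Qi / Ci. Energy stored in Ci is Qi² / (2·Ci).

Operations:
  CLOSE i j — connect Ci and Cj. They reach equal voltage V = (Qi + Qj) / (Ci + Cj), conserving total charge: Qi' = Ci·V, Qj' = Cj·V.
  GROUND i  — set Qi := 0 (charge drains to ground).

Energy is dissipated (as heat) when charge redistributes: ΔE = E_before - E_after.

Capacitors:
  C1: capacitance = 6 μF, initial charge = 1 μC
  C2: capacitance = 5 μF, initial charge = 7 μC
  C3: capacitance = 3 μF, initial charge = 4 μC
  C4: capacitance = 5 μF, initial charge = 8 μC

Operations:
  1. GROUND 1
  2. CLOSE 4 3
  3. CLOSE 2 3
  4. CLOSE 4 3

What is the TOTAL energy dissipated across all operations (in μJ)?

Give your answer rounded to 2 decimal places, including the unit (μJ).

Initial: C1(6μF, Q=1μC, V=0.17V), C2(5μF, Q=7μC, V=1.40V), C3(3μF, Q=4μC, V=1.33V), C4(5μF, Q=8μC, V=1.60V)
Op 1: GROUND 1: Q1=0; energy lost=0.083
Op 2: CLOSE 4-3: Q_total=12.00, C_total=8.00, V=1.50; Q4=7.50, Q3=4.50; dissipated=0.067
Op 3: CLOSE 2-3: Q_total=11.50, C_total=8.00, V=1.44; Q2=7.19, Q3=4.31; dissipated=0.009
Op 4: CLOSE 4-3: Q_total=11.81, C_total=8.00, V=1.48; Q4=7.38, Q3=4.43; dissipated=0.004
Total dissipated: 0.163 μJ

Answer: 0.16 μJ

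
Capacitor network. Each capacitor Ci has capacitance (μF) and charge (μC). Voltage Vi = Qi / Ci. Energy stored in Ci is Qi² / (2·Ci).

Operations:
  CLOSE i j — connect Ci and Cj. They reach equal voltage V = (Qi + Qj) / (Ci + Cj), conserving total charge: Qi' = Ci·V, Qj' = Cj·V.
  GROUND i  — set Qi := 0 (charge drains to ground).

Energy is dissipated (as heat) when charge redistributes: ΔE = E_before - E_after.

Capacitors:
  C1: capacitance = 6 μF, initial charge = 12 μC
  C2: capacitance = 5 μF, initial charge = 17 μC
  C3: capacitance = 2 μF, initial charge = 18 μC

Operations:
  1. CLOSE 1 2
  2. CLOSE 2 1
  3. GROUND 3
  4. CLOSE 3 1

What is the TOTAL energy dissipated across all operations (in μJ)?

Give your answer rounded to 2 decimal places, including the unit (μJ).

Answer: 88.89 μJ

Derivation:
Initial: C1(6μF, Q=12μC, V=2.00V), C2(5μF, Q=17μC, V=3.40V), C3(2μF, Q=18μC, V=9.00V)
Op 1: CLOSE 1-2: Q_total=29.00, C_total=11.00, V=2.64; Q1=15.82, Q2=13.18; dissipated=2.673
Op 2: CLOSE 2-1: Q_total=29.00, C_total=11.00, V=2.64; Q2=13.18, Q1=15.82; dissipated=0.000
Op 3: GROUND 3: Q3=0; energy lost=81.000
Op 4: CLOSE 3-1: Q_total=15.82, C_total=8.00, V=1.98; Q3=3.95, Q1=11.86; dissipated=5.213
Total dissipated: 88.886 μJ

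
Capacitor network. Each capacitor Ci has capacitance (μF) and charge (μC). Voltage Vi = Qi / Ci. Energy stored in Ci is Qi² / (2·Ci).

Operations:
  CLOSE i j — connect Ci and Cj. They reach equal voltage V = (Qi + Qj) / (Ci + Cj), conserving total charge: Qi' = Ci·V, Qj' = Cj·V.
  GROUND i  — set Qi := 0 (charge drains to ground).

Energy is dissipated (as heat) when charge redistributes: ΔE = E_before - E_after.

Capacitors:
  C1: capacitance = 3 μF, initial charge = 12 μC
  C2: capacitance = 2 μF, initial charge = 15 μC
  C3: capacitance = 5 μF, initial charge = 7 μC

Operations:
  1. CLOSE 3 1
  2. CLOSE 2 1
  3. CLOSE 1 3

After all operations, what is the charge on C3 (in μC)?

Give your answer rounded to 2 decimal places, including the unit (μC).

Initial: C1(3μF, Q=12μC, V=4.00V), C2(2μF, Q=15μC, V=7.50V), C3(5μF, Q=7μC, V=1.40V)
Op 1: CLOSE 3-1: Q_total=19.00, C_total=8.00, V=2.38; Q3=11.88, Q1=7.12; dissipated=6.338
Op 2: CLOSE 2-1: Q_total=22.12, C_total=5.00, V=4.42; Q2=8.85, Q1=13.28; dissipated=15.759
Op 3: CLOSE 1-3: Q_total=25.15, C_total=8.00, V=3.14; Q1=9.43, Q3=15.72; dissipated=3.940
Final charges: Q1=9.43, Q2=8.85, Q3=15.72

Answer: 15.72 μC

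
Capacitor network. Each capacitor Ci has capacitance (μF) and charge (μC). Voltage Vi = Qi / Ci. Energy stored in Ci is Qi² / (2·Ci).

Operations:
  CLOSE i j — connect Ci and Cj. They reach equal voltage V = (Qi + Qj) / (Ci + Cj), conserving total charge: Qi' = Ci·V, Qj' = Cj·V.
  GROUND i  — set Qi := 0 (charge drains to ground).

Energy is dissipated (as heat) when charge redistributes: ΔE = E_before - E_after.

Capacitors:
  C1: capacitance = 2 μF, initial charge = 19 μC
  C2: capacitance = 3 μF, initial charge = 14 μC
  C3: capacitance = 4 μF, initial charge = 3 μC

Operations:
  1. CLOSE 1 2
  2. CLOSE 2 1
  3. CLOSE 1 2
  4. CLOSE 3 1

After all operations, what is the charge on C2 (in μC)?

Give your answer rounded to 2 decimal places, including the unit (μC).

Answer: 19.80 μC

Derivation:
Initial: C1(2μF, Q=19μC, V=9.50V), C2(3μF, Q=14μC, V=4.67V), C3(4μF, Q=3μC, V=0.75V)
Op 1: CLOSE 1-2: Q_total=33.00, C_total=5.00, V=6.60; Q1=13.20, Q2=19.80; dissipated=14.017
Op 2: CLOSE 2-1: Q_total=33.00, C_total=5.00, V=6.60; Q2=19.80, Q1=13.20; dissipated=0.000
Op 3: CLOSE 1-2: Q_total=33.00, C_total=5.00, V=6.60; Q1=13.20, Q2=19.80; dissipated=0.000
Op 4: CLOSE 3-1: Q_total=16.20, C_total=6.00, V=2.70; Q3=10.80, Q1=5.40; dissipated=22.815
Final charges: Q1=5.40, Q2=19.80, Q3=10.80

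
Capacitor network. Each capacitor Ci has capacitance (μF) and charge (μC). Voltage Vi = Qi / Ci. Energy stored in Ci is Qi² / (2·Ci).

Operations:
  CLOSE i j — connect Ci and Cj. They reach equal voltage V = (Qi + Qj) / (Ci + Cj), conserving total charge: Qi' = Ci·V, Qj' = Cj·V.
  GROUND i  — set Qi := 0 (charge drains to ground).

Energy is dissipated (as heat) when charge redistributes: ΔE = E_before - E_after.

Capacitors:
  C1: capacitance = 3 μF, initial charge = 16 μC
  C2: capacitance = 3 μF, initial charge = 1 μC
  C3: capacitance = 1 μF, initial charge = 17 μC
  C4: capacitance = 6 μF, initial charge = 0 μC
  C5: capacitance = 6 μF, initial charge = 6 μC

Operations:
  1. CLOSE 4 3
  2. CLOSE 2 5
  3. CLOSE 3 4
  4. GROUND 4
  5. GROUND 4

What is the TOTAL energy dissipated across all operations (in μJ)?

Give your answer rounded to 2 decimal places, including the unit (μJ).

Initial: C1(3μF, Q=16μC, V=5.33V), C2(3μF, Q=1μC, V=0.33V), C3(1μF, Q=17μC, V=17.00V), C4(6μF, Q=0μC, V=0.00V), C5(6μF, Q=6μC, V=1.00V)
Op 1: CLOSE 4-3: Q_total=17.00, C_total=7.00, V=2.43; Q4=14.57, Q3=2.43; dissipated=123.857
Op 2: CLOSE 2-5: Q_total=7.00, C_total=9.00, V=0.78; Q2=2.33, Q5=4.67; dissipated=0.444
Op 3: CLOSE 3-4: Q_total=17.00, C_total=7.00, V=2.43; Q3=2.43, Q4=14.57; dissipated=0.000
Op 4: GROUND 4: Q4=0; energy lost=17.694
Op 5: GROUND 4: Q4=0; energy lost=0.000
Total dissipated: 141.995 μJ

Answer: 142.00 μJ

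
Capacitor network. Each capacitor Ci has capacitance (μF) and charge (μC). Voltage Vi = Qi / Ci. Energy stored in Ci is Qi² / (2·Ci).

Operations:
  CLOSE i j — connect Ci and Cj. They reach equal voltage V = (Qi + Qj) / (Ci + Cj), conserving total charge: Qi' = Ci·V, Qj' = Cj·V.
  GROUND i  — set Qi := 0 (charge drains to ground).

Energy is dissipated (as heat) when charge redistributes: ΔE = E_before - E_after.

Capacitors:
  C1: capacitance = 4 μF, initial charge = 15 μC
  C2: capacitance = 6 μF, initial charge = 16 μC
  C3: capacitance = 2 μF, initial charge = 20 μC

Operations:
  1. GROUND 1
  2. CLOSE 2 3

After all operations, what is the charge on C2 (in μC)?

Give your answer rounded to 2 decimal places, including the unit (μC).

Answer: 27.00 μC

Derivation:
Initial: C1(4μF, Q=15μC, V=3.75V), C2(6μF, Q=16μC, V=2.67V), C3(2μF, Q=20μC, V=10.00V)
Op 1: GROUND 1: Q1=0; energy lost=28.125
Op 2: CLOSE 2-3: Q_total=36.00, C_total=8.00, V=4.50; Q2=27.00, Q3=9.00; dissipated=40.333
Final charges: Q1=0.00, Q2=27.00, Q3=9.00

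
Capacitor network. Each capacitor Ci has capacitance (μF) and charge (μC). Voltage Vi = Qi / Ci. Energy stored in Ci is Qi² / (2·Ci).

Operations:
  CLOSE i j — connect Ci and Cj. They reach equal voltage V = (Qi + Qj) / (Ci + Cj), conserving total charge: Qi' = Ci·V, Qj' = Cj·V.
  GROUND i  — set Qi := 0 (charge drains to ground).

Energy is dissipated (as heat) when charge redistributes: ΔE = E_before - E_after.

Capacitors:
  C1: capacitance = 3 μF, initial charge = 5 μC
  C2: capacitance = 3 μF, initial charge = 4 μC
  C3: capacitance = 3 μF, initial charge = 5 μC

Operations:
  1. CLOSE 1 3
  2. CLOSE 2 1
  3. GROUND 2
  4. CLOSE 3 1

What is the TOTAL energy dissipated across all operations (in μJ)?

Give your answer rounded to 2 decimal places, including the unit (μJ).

Answer: 3.48 μJ

Derivation:
Initial: C1(3μF, Q=5μC, V=1.67V), C2(3μF, Q=4μC, V=1.33V), C3(3μF, Q=5μC, V=1.67V)
Op 1: CLOSE 1-3: Q_total=10.00, C_total=6.00, V=1.67; Q1=5.00, Q3=5.00; dissipated=0.000
Op 2: CLOSE 2-1: Q_total=9.00, C_total=6.00, V=1.50; Q2=4.50, Q1=4.50; dissipated=0.083
Op 3: GROUND 2: Q2=0; energy lost=3.375
Op 4: CLOSE 3-1: Q_total=9.50, C_total=6.00, V=1.58; Q3=4.75, Q1=4.75; dissipated=0.021
Total dissipated: 3.479 μJ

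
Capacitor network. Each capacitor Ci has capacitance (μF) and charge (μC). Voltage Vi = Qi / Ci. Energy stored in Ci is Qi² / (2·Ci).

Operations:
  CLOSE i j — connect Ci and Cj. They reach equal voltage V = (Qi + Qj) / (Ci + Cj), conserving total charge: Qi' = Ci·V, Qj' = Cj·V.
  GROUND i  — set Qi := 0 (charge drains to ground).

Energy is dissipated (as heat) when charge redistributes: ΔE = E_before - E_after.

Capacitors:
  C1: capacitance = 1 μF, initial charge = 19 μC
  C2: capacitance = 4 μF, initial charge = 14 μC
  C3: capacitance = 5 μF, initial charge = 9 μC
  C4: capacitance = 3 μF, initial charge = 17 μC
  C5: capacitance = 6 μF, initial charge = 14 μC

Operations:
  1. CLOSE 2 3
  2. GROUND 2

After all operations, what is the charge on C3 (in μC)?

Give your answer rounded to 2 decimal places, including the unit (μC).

Initial: C1(1μF, Q=19μC, V=19.00V), C2(4μF, Q=14μC, V=3.50V), C3(5μF, Q=9μC, V=1.80V), C4(3μF, Q=17μC, V=5.67V), C5(6μF, Q=14μC, V=2.33V)
Op 1: CLOSE 2-3: Q_total=23.00, C_total=9.00, V=2.56; Q2=10.22, Q3=12.78; dissipated=3.211
Op 2: GROUND 2: Q2=0; energy lost=13.062
Final charges: Q1=19.00, Q2=0.00, Q3=12.78, Q4=17.00, Q5=14.00

Answer: 12.78 μC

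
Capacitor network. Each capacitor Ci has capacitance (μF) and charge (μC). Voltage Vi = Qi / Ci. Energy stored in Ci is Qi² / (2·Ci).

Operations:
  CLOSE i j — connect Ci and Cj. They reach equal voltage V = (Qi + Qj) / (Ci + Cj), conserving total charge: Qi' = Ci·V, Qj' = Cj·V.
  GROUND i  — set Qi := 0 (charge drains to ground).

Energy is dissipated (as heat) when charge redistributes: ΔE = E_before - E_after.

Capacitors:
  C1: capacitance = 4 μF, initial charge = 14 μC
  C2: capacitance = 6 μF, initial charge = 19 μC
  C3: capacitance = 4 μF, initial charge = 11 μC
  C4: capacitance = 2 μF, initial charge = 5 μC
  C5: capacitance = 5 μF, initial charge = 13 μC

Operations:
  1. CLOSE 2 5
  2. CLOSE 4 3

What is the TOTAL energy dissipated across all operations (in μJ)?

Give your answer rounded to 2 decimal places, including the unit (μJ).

Initial: C1(4μF, Q=14μC, V=3.50V), C2(6μF, Q=19μC, V=3.17V), C3(4μF, Q=11μC, V=2.75V), C4(2μF, Q=5μC, V=2.50V), C5(5μF, Q=13μC, V=2.60V)
Op 1: CLOSE 2-5: Q_total=32.00, C_total=11.00, V=2.91; Q2=17.45, Q5=14.55; dissipated=0.438
Op 2: CLOSE 4-3: Q_total=16.00, C_total=6.00, V=2.67; Q4=5.33, Q3=10.67; dissipated=0.042
Total dissipated: 0.480 μJ

Answer: 0.48 μJ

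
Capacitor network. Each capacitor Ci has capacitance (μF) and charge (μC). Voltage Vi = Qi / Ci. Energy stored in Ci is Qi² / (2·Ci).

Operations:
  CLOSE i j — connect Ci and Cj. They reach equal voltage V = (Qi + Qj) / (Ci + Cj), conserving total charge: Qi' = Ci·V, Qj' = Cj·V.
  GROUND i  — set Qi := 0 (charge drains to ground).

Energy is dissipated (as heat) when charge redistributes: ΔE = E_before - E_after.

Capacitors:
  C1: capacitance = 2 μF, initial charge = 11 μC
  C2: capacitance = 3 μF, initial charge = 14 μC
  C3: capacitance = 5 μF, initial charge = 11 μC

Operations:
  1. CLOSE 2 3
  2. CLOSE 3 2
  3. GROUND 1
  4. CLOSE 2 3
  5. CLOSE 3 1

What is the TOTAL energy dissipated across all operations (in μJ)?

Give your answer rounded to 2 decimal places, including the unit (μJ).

Initial: C1(2μF, Q=11μC, V=5.50V), C2(3μF, Q=14μC, V=4.67V), C3(5μF, Q=11μC, V=2.20V)
Op 1: CLOSE 2-3: Q_total=25.00, C_total=8.00, V=3.12; Q2=9.38, Q3=15.62; dissipated=5.704
Op 2: CLOSE 3-2: Q_total=25.00, C_total=8.00, V=3.12; Q3=15.62, Q2=9.38; dissipated=0.000
Op 3: GROUND 1: Q1=0; energy lost=30.250
Op 4: CLOSE 2-3: Q_total=25.00, C_total=8.00, V=3.12; Q2=9.38, Q3=15.62; dissipated=0.000
Op 5: CLOSE 3-1: Q_total=15.62, C_total=7.00, V=2.23; Q3=11.16, Q1=4.46; dissipated=6.975
Total dissipated: 42.930 μJ

Answer: 42.93 μJ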